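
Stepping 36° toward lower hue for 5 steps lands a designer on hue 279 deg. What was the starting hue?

5 steps of 36° (toward lower hue) give a net shift of −180°.
Start = end − shift: 279 + 180 = 459 → 459 − 360 = 99°

99°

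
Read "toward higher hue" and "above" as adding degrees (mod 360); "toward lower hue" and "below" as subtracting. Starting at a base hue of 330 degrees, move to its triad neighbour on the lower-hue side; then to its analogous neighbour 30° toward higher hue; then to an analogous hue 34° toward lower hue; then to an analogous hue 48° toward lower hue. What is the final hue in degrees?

triadic ↓ −120°: 330 − 120 = 210°
analog 30° ↑ +30°: 210 + 30 = 240°
analog 34° ↓ −34°: 240 − 34 = 206°
analog 48° ↓ −48°: 206 − 48 = 158°

158°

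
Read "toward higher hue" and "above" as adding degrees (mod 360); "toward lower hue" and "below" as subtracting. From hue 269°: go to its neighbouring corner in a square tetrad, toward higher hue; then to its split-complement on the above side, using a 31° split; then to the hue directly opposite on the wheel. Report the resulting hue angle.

30°

square ↑ +90°: 269 + 90 = 359°
split-comp 31° ↑ +211°: 359 + 211 = 570 → 570 − 360 = 210°
complement +180°: 210 + 180 = 390 → 390 − 360 = 30°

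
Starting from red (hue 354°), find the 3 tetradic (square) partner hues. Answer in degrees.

354 + 90 = 444 → 444 − 360 = 84°
354 + 180 = 534 → 534 − 360 = 174°
354 + 270 = 624 → 624 − 360 = 264°

84°, 174° and 264°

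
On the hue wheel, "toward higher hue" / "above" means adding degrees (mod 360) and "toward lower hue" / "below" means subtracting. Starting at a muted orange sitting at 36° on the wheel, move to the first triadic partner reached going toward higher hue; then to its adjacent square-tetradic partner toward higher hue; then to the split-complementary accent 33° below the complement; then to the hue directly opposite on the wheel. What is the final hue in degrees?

213°

36 + 120 = 156°   (triadic ↑)
156 + 90 = 246°   (square ↑)
246 + 147 = 393 → 393 − 360 = 33°   (split-comp 33° ↓)
33 + 180 = 213°   (complement)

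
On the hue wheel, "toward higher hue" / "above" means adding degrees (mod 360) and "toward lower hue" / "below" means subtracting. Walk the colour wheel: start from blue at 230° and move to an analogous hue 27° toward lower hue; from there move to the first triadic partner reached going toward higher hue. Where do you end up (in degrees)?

230 − 27 = 203°   (analog 27° ↓)
203 + 120 = 323°   (triadic ↑)

323°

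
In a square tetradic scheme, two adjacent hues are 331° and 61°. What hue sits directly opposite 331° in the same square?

151°

A square tetradic scheme places four hues 90° apart; opposite corners are 180° apart.
331 + 180 = 511 → 511 − 360 = 151°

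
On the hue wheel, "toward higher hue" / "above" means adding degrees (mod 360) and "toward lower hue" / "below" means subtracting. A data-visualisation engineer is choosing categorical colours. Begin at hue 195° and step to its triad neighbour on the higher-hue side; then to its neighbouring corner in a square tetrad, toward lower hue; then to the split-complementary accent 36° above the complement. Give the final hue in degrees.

triadic ↑ +120°: 195 + 120 = 315°
square ↓ −90°: 315 − 90 = 225°
split-comp 36° ↑ +216°: 225 + 216 = 441 → 441 − 360 = 81°

81°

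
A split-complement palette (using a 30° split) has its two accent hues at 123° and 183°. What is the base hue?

The accents sit 30° either side of the complement, so the complement is their short-arc midpoint on the wheel.
Short-arc midpoint of 123° and 183°: 153°.
Base is 180° from the complement: 153 − 180 = -27 → -27 + 360 = 333°

333°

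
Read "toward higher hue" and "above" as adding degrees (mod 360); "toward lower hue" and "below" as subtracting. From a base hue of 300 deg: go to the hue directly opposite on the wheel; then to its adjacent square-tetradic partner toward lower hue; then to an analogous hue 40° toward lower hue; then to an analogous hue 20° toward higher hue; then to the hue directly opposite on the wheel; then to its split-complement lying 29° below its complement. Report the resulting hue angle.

complement +180°: 300 + 180 = 480 → 480 − 360 = 120°
square ↓ −90°: 120 − 90 = 30°
analog 40° ↓ −40°: 30 − 40 = -10 → -10 + 360 = 350°
analog 20° ↑ +20°: 350 + 20 = 370 → 370 − 360 = 10°
complement +180°: 10 + 180 = 190°
split-comp 29° ↓ +151°: 190 + 151 = 341°

341°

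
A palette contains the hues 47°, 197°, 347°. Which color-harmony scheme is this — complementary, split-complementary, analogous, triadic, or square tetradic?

split-complementary

Sort the hues: 47°, 197°, 347°.
Successive gaps around the wheel: 150°, 150°, 60°.
Two 150° gaps and one 60° gap — a base hue opposite a pair of accents 30° either side of its complement — is the split-complementary pattern.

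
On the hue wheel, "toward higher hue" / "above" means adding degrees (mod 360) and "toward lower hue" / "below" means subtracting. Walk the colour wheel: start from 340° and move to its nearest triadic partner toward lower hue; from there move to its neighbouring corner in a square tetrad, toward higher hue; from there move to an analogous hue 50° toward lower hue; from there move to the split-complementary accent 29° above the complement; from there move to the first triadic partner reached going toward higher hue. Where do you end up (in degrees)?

340 − 120 = 220°   (triadic ↓)
220 + 90 = 310°   (square ↑)
310 − 50 = 260°   (analog 50° ↓)
260 + 209 = 469 → 469 − 360 = 109°   (split-comp 29° ↑)
109 + 120 = 229°   (triadic ↑)

229°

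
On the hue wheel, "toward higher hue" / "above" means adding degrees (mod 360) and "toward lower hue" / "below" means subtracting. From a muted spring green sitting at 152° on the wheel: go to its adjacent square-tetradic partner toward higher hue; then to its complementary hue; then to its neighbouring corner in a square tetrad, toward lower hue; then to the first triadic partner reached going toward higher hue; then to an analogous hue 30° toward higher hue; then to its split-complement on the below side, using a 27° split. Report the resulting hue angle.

275°

152 + 90 = 242°   (square ↑)
242 + 180 = 422 → 422 − 360 = 62°   (complement)
62 − 90 = -28 → -28 + 360 = 332°   (square ↓)
332 + 120 = 452 → 452 − 360 = 92°   (triadic ↑)
92 + 30 = 122°   (analog 30° ↑)
122 + 153 = 275°   (split-comp 27° ↓)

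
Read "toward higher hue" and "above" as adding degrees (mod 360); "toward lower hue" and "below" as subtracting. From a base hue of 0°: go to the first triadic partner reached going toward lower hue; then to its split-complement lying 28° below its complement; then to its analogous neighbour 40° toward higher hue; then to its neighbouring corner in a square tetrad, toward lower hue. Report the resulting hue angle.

342°

triadic ↓ −120°: 0 − 120 = -120 → -120 + 360 = 240°
split-comp 28° ↓ +152°: 240 + 152 = 392 → 392 − 360 = 32°
analog 40° ↑ +40°: 32 + 40 = 72°
square ↓ −90°: 72 − 90 = -18 → -18 + 360 = 342°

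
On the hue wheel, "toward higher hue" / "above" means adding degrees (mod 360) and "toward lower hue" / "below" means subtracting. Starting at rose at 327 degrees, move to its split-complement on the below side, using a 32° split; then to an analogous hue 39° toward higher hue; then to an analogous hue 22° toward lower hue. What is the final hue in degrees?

132°

+148° (split-comp 32° ↓): 327 + 148 = 475 → 475 − 360 = 115°
+39° (analog 39° ↑): 115 + 39 = 154°
−22° (analog 22° ↓): 154 − 22 = 132°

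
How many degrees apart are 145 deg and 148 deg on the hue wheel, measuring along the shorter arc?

3°

|145 − 148| = 3.
3 ≤ 180, so the shorter arc is 3°.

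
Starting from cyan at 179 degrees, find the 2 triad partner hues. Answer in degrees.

299° and 59°

A triad places three hues 120° apart.
179 + 120 = 299°
179 + 240 = 419 → 419 − 360 = 59°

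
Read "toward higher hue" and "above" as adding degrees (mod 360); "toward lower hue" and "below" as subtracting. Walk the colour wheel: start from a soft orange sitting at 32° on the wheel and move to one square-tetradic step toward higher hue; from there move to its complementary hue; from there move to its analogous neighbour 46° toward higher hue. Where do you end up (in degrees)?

+90° (square ↑): 32 + 90 = 122°
+180° (complement): 122 + 180 = 302°
+46° (analog 46° ↑): 302 + 46 = 348°

348°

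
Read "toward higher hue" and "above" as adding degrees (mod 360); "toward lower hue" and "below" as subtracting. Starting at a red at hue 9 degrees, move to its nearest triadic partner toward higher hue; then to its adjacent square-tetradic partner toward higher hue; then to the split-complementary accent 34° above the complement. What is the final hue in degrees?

9 + 120 = 129°   (triadic ↑)
129 + 90 = 219°   (square ↑)
219 + 214 = 433 → 433 − 360 = 73°   (split-comp 34° ↑)

73°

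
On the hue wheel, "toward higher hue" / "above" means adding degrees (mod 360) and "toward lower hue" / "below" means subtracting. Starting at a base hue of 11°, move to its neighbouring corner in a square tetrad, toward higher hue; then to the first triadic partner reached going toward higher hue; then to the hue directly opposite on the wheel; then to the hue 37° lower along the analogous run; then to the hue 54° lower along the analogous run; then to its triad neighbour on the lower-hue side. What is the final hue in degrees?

+90° (square ↑): 11 + 90 = 101°
+120° (triadic ↑): 101 + 120 = 221°
+180° (complement): 221 + 180 = 401 → 401 − 360 = 41°
−37° (analog 37° ↓): 41 − 37 = 4°
−54° (analog 54° ↓): 4 − 54 = -50 → -50 + 360 = 310°
−120° (triadic ↓): 310 − 120 = 190°

190°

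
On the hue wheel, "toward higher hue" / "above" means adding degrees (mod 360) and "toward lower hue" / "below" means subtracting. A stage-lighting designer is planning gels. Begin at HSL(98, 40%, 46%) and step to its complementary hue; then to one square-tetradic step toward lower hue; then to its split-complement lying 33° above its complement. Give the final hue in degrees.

41°

+180° (complement): 98 + 180 = 278°
−90° (square ↓): 278 − 90 = 188°
+213° (split-comp 33° ↑): 188 + 213 = 401 → 401 − 360 = 41°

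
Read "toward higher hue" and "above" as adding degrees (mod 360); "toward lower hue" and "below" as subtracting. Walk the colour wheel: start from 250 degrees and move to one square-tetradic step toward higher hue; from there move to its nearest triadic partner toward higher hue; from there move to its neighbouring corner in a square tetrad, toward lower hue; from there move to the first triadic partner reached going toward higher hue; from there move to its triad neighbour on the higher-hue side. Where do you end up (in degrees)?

square ↑ +90°: 250 + 90 = 340°
triadic ↑ +120°: 340 + 120 = 460 → 460 − 360 = 100°
square ↓ −90°: 100 − 90 = 10°
triadic ↑ +120°: 10 + 120 = 130°
triadic ↑ +120°: 130 + 120 = 250°

250°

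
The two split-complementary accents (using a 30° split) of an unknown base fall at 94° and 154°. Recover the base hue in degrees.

The accents sit 30° either side of the complement, so the complement is their short-arc midpoint on the wheel.
Short-arc midpoint of 94° and 154°: 124°.
Base is 180° from the complement: 124 − 180 = -56 → -56 + 360 = 304°

304°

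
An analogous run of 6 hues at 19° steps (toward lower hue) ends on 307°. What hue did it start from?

42°

5 steps of 19° (toward lower hue) give a net shift of −95°.
Start = end − shift: 307 + 95 = 402 → 402 − 360 = 42°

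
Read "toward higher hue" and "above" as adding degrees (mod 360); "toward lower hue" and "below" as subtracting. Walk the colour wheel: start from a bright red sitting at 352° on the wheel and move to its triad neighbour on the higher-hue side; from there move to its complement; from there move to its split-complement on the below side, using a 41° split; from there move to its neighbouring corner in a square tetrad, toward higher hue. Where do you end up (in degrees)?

161°

352 + 120 = 472 → 472 − 360 = 112°   (triadic ↑)
112 + 180 = 292°   (complement)
292 + 139 = 431 → 431 − 360 = 71°   (split-comp 41° ↓)
71 + 90 = 161°   (square ↑)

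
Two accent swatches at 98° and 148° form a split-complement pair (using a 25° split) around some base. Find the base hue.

303°

The accents sit 25° either side of the complement, so the complement is their short-arc midpoint on the wheel.
Short-arc midpoint of 98° and 148°: 123°.
Base is 180° from the complement: 123 − 180 = -57 → -57 + 360 = 303°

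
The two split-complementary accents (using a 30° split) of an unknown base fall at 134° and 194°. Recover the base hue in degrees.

The accents sit 30° either side of the complement, so the complement is their short-arc midpoint on the wheel.
Short-arc midpoint of 134° and 194°: 164°.
Base is 180° from the complement: 164 − 180 = -16 → -16 + 360 = 344°

344°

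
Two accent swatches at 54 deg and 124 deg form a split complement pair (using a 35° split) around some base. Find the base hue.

The accents sit 35° either side of the complement, so the complement is their short-arc midpoint on the wheel.
Short-arc midpoint of 54° and 124°: 89°.
Base is 180° from the complement: 89 − 180 = -91 → -91 + 360 = 269°

269°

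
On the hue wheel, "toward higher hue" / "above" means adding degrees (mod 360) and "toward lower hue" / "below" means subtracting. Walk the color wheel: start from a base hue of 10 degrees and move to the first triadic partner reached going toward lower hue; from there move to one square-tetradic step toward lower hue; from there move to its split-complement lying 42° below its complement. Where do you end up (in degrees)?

298°

10 − 120 = -110 → -110 + 360 = 250°   (triadic ↓)
250 − 90 = 160°   (square ↓)
160 + 138 = 298°   (split-comp 42° ↓)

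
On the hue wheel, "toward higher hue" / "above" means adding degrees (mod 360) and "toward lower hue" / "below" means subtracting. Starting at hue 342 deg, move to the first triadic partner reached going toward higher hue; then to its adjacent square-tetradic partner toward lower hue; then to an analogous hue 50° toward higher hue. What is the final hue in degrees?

62°

+120° (triadic ↑): 342 + 120 = 462 → 462 − 360 = 102°
−90° (square ↓): 102 − 90 = 12°
+50° (analog 50° ↑): 12 + 50 = 62°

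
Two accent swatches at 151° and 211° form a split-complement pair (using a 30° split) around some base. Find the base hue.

1°

The accents sit 30° either side of the complement, so the complement is their short-arc midpoint on the wheel.
Short-arc midpoint of 151° and 211°: 181°.
Base is 180° from the complement: 181 − 180 = 1°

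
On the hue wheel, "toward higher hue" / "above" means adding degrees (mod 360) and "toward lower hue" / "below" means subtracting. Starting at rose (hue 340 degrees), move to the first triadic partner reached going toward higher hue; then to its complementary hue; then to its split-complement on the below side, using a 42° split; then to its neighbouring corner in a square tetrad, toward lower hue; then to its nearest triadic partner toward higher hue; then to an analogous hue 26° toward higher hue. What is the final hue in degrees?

114°

+120° (triadic ↑): 340 + 120 = 460 → 460 − 360 = 100°
+180° (complement): 100 + 180 = 280°
+138° (split-comp 42° ↓): 280 + 138 = 418 → 418 − 360 = 58°
−90° (square ↓): 58 − 90 = -32 → -32 + 360 = 328°
+120° (triadic ↑): 328 + 120 = 448 → 448 − 360 = 88°
+26° (analog 26° ↑): 88 + 26 = 114°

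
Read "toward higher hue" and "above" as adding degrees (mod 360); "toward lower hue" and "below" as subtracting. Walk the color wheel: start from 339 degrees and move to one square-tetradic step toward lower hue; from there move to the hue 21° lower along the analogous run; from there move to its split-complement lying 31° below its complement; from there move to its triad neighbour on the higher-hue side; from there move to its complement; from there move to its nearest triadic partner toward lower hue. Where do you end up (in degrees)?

197°

square ↓ −90°: 339 − 90 = 249°
analog 21° ↓ −21°: 249 − 21 = 228°
split-comp 31° ↓ +149°: 228 + 149 = 377 → 377 − 360 = 17°
triadic ↑ +120°: 17 + 120 = 137°
complement +180°: 137 + 180 = 317°
triadic ↓ −120°: 317 − 120 = 197°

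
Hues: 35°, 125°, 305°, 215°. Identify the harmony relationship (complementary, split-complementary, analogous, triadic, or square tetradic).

square tetradic

Sort the hues: 35°, 125°, 215°, 305°.
Successive gaps around the wheel: 90°, 90°, 90°, 90°.
Four hues every 90° form a square tetradic scheme.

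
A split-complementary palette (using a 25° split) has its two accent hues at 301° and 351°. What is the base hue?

The accents sit 25° either side of the complement, so the complement is their short-arc midpoint on the wheel.
Short-arc midpoint of 301° and 351°: 326°.
Base is 180° from the complement: 326 − 180 = 146°

146°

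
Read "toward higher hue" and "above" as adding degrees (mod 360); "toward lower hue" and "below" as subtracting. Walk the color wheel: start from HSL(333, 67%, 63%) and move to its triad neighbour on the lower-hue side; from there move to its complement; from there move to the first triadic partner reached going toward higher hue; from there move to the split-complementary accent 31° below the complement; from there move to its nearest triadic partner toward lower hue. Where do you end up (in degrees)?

−120° (triadic ↓): 333 − 120 = 213°
+180° (complement): 213 + 180 = 393 → 393 − 360 = 33°
+120° (triadic ↑): 33 + 120 = 153°
+149° (split-comp 31° ↓): 153 + 149 = 302°
−120° (triadic ↓): 302 − 120 = 182°

182°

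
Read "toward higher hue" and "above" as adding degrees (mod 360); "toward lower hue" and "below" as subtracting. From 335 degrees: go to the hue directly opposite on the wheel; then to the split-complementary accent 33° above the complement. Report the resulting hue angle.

8°

complement +180°: 335 + 180 = 515 → 515 − 360 = 155°
split-comp 33° ↑ +213°: 155 + 213 = 368 → 368 − 360 = 8°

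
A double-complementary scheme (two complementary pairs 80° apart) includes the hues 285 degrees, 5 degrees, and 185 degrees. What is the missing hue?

105°

A rectangular tetradic uses two complementary pairs 80° apart: offsets 0°, 80°, 180°, 260°.
Among {5°, 185°, 285°}, 5° and 185° are a 180° pair.
The remaining hue 285° needs its own complement: 285 + 180 = 465 → 465 − 360 = 105°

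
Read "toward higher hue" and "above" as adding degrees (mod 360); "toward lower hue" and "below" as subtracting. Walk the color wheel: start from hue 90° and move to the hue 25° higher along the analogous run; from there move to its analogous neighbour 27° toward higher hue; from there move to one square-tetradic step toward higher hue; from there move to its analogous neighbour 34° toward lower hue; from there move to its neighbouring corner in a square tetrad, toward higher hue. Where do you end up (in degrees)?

288°

+25° (analog 25° ↑): 90 + 25 = 115°
+27° (analog 27° ↑): 115 + 27 = 142°
+90° (square ↑): 142 + 90 = 232°
−34° (analog 34° ↓): 232 − 34 = 198°
+90° (square ↑): 198 + 90 = 288°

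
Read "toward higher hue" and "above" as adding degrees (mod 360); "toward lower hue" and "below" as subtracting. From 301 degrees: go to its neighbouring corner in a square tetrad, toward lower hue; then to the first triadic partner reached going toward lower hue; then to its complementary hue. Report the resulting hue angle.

271°

301 − 90 = 211°   (square ↓)
211 − 120 = 91°   (triadic ↓)
91 + 180 = 271°   (complement)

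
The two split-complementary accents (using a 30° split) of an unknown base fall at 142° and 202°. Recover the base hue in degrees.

352°

The accents sit 30° either side of the complement, so the complement is their short-arc midpoint on the wheel.
Short-arc midpoint of 142° and 202°: 172°.
Base is 180° from the complement: 172 − 180 = -8 → -8 + 360 = 352°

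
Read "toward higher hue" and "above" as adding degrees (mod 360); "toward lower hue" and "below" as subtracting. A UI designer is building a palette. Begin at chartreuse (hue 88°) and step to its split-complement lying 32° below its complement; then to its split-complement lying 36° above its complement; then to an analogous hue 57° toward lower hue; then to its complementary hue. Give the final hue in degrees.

split-comp 32° ↓ +148°: 88 + 148 = 236°
split-comp 36° ↑ +216°: 236 + 216 = 452 → 452 − 360 = 92°
analog 57° ↓ −57°: 92 − 57 = 35°
complement +180°: 35 + 180 = 215°

215°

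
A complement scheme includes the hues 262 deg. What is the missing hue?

The complement sits 180° across the wheel.
The full set through 262° is {82°, 262°}.
Given {262°}, the missing hue is 82°.

82°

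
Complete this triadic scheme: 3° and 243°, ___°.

A triad places three hues 120° apart.
The full set through 3° is {3°, 123°, 243°}.
Given {3°, 243°}, the missing hue is 123°.

123°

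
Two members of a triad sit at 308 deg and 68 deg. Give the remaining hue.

A triad spaces three hues 120° apart.
The full set is {68°, 188°, 308°}.

188°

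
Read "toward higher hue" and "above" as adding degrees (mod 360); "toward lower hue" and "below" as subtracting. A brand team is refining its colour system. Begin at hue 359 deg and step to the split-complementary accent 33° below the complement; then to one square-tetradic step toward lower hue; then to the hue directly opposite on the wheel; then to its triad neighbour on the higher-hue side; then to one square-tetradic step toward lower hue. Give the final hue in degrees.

+147° (split-comp 33° ↓): 359 + 147 = 506 → 506 − 360 = 146°
−90° (square ↓): 146 − 90 = 56°
+180° (complement): 56 + 180 = 236°
+120° (triadic ↑): 236 + 120 = 356°
−90° (square ↓): 356 − 90 = 266°

266°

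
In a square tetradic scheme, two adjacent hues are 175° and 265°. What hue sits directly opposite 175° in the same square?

355°

A square tetradic scheme places four hues 90° apart; opposite corners are 180° apart.
175 + 180 = 355°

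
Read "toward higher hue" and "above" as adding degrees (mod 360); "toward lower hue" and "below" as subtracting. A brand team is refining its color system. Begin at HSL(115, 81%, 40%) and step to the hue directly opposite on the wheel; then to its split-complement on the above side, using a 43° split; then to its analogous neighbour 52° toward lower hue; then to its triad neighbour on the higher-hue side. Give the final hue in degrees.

complement +180°: 115 + 180 = 295°
split-comp 43° ↑ +223°: 295 + 223 = 518 → 518 − 360 = 158°
analog 52° ↓ −52°: 158 − 52 = 106°
triadic ↑ +120°: 106 + 120 = 226°

226°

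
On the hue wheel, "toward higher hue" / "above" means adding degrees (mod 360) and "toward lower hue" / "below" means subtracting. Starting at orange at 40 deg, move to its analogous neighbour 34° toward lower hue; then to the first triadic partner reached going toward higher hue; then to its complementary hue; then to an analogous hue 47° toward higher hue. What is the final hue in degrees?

353°

analog 34° ↓ −34°: 40 − 34 = 6°
triadic ↑ +120°: 6 + 120 = 126°
complement +180°: 126 + 180 = 306°
analog 47° ↑ +47°: 306 + 47 = 353°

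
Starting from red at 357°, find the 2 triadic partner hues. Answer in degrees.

A triad places three hues 120° apart.
357 + 120 = 477 → 477 − 360 = 117°
357 + 240 = 597 → 597 − 360 = 237°

117° and 237°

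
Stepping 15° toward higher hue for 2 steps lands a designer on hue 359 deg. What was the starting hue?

329°

2 steps of 15° (toward higher hue) give a net shift of +30°.
Start = end − shift: 359 − 30 = 329°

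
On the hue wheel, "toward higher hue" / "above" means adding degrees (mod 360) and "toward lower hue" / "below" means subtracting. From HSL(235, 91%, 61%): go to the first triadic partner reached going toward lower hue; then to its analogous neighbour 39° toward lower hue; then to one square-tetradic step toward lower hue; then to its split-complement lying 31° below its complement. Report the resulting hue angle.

triadic ↓ −120°: 235 − 120 = 115°
analog 39° ↓ −39°: 115 − 39 = 76°
square ↓ −90°: 76 − 90 = -14 → -14 + 360 = 346°
split-comp 31° ↓ +149°: 346 + 149 = 495 → 495 − 360 = 135°

135°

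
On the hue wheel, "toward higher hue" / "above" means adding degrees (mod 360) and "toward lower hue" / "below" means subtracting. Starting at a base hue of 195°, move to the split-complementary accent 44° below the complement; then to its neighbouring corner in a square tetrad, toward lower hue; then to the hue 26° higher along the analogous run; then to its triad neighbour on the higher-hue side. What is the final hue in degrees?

27°

195 + 136 = 331°   (split-comp 44° ↓)
331 − 90 = 241°   (square ↓)
241 + 26 = 267°   (analog 26° ↑)
267 + 120 = 387 → 387 − 360 = 27°   (triadic ↑)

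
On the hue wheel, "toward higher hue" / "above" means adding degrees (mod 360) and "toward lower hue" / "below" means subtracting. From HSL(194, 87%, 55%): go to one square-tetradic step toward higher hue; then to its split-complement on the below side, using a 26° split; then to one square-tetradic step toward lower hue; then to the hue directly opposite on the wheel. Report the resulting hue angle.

168°

square ↑ +90°: 194 + 90 = 284°
split-comp 26° ↓ +154°: 284 + 154 = 438 → 438 − 360 = 78°
square ↓ −90°: 78 − 90 = -12 → -12 + 360 = 348°
complement +180°: 348 + 180 = 528 → 528 − 360 = 168°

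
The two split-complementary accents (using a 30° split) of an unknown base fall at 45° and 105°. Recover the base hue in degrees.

255°

The accents sit 30° either side of the complement, so the complement is their short-arc midpoint on the wheel.
Short-arc midpoint of 45° and 105°: 75°.
Base is 180° from the complement: 75 − 180 = -105 → -105 + 360 = 255°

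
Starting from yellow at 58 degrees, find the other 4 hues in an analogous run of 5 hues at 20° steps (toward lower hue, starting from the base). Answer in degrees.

38°, 18°, 358°, and 338°

Analogous hues sit every 20° along the wheel.
58 − 20 = 38°
58 − 40 = 18°
58 − 60 = -2 → -2 + 360 = 358°
58 − 80 = -22 → -22 + 360 = 338°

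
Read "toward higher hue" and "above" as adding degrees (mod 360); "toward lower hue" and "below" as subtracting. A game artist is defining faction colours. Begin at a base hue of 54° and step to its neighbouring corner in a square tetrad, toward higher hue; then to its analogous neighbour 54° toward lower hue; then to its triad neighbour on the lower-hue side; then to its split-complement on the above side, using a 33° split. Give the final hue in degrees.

183°

square ↑ +90°: 54 + 90 = 144°
analog 54° ↓ −54°: 144 − 54 = 90°
triadic ↓ −120°: 90 − 120 = -30 → -30 + 360 = 330°
split-comp 33° ↑ +213°: 330 + 213 = 543 → 543 − 360 = 183°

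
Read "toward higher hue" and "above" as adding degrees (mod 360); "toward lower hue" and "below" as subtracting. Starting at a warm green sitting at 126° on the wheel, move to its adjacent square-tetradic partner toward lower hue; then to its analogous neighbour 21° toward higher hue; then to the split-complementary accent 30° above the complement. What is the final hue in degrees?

−90° (square ↓): 126 − 90 = 36°
+21° (analog 21° ↑): 36 + 21 = 57°
+210° (split-comp 30° ↑): 57 + 210 = 267°

267°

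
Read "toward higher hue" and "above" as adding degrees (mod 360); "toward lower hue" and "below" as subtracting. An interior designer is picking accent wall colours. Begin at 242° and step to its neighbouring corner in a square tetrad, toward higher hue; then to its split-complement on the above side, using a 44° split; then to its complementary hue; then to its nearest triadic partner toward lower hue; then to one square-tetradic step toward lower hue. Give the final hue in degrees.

166°

square ↑ +90°: 242 + 90 = 332°
split-comp 44° ↑ +224°: 332 + 224 = 556 → 556 − 360 = 196°
complement +180°: 196 + 180 = 376 → 376 − 360 = 16°
triadic ↓ −120°: 16 − 120 = -104 → -104 + 360 = 256°
square ↓ −90°: 256 − 90 = 166°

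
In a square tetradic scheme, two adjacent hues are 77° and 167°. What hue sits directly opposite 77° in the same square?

257°

A square tetradic scheme places four hues 90° apart; opposite corners are 180° apart.
77 + 180 = 257°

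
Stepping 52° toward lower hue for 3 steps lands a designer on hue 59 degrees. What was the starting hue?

215°

3 steps of 52° (toward lower hue) give a net shift of −156°.
Start = end − shift: 59 + 156 = 215°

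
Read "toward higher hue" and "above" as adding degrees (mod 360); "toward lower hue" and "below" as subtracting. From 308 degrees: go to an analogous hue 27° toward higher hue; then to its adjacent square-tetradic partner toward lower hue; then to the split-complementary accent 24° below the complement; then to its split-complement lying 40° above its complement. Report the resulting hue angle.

+27° (analog 27° ↑): 308 + 27 = 335°
−90° (square ↓): 335 − 90 = 245°
+156° (split-comp 24° ↓): 245 + 156 = 401 → 401 − 360 = 41°
+220° (split-comp 40° ↑): 41 + 220 = 261°

261°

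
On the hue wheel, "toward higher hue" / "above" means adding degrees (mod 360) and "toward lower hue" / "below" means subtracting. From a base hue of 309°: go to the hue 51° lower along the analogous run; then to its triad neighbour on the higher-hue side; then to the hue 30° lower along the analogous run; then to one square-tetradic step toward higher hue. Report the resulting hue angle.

78°

309 − 51 = 258°   (analog 51° ↓)
258 + 120 = 378 → 378 − 360 = 18°   (triadic ↑)
18 − 30 = -12 → -12 + 360 = 348°   (analog 30° ↓)
348 + 90 = 438 → 438 − 360 = 78°   (square ↑)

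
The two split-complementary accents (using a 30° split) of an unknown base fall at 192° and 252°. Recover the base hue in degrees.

42°

The accents sit 30° either side of the complement, so the complement is their short-arc midpoint on the wheel.
Short-arc midpoint of 192° and 252°: 222°.
Base is 180° from the complement: 222 − 180 = 42°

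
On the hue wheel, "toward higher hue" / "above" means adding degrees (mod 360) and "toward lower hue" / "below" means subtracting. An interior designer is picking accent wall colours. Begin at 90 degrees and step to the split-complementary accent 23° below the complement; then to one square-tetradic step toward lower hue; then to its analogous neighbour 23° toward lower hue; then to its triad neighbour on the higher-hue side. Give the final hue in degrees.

90 + 157 = 247°   (split-comp 23° ↓)
247 − 90 = 157°   (square ↓)
157 − 23 = 134°   (analog 23° ↓)
134 + 120 = 254°   (triadic ↑)

254°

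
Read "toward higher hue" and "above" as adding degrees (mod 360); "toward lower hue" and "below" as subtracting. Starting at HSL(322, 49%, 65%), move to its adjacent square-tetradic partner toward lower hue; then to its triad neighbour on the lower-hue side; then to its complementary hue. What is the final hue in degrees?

−90° (square ↓): 322 − 90 = 232°
−120° (triadic ↓): 232 − 120 = 112°
+180° (complement): 112 + 180 = 292°

292°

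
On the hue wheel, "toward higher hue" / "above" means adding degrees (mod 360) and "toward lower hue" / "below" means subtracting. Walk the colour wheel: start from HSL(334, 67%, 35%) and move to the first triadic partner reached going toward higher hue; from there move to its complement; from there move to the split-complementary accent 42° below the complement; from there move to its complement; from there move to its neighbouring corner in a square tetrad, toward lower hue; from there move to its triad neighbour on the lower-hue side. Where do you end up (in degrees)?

triadic ↑ +120°: 334 + 120 = 454 → 454 − 360 = 94°
complement +180°: 94 + 180 = 274°
split-comp 42° ↓ +138°: 274 + 138 = 412 → 412 − 360 = 52°
complement +180°: 52 + 180 = 232°
square ↓ −90°: 232 − 90 = 142°
triadic ↓ −120°: 142 − 120 = 22°

22°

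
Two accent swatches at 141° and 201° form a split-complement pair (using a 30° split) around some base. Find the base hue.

The accents sit 30° either side of the complement, so the complement is their short-arc midpoint on the wheel.
Short-arc midpoint of 141° and 201°: 171°.
Base is 180° from the complement: 171 − 180 = -9 → -9 + 360 = 351°

351°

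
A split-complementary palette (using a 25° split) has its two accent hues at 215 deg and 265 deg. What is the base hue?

The accents sit 25° either side of the complement, so the complement is their short-arc midpoint on the wheel.
Short-arc midpoint of 215° and 265°: 240°.
Base is 180° from the complement: 240 − 180 = 60°

60°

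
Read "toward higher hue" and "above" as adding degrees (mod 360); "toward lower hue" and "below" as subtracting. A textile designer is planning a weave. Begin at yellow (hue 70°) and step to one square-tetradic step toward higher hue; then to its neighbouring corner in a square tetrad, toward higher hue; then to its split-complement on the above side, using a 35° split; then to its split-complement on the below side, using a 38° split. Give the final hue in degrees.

+90° (square ↑): 70 + 90 = 160°
+90° (square ↑): 160 + 90 = 250°
+215° (split-comp 35° ↑): 250 + 215 = 465 → 465 − 360 = 105°
+142° (split-comp 38° ↓): 105 + 142 = 247°

247°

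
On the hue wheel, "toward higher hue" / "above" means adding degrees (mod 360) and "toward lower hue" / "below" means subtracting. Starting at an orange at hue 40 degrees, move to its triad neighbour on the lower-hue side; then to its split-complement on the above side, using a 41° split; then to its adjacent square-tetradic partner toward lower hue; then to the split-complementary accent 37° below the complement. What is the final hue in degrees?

194°

40 − 120 = -80 → -80 + 360 = 280°   (triadic ↓)
280 + 221 = 501 → 501 − 360 = 141°   (split-comp 41° ↑)
141 − 90 = 51°   (square ↓)
51 + 143 = 194°   (split-comp 37° ↓)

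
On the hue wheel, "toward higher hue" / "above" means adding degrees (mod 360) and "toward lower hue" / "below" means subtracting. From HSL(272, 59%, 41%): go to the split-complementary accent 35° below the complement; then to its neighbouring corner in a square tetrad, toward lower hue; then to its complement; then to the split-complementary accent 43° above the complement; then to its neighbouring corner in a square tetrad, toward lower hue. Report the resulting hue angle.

split-comp 35° ↓ +145°: 272 + 145 = 417 → 417 − 360 = 57°
square ↓ −90°: 57 − 90 = -33 → -33 + 360 = 327°
complement +180°: 327 + 180 = 507 → 507 − 360 = 147°
split-comp 43° ↑ +223°: 147 + 223 = 370 → 370 − 360 = 10°
square ↓ −90°: 10 − 90 = -80 → -80 + 360 = 280°

280°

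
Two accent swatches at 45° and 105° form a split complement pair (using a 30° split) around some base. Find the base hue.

The accents sit 30° either side of the complement, so the complement is their short-arc midpoint on the wheel.
Short-arc midpoint of 45° and 105°: 75°.
Base is 180° from the complement: 75 − 180 = -105 → -105 + 360 = 255°

255°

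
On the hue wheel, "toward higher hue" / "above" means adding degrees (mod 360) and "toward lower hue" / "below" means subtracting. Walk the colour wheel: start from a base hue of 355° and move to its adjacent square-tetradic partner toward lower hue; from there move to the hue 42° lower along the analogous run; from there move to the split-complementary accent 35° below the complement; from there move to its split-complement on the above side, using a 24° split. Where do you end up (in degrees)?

−90° (square ↓): 355 − 90 = 265°
−42° (analog 42° ↓): 265 − 42 = 223°
+145° (split-comp 35° ↓): 223 + 145 = 368 → 368 − 360 = 8°
+204° (split-comp 24° ↑): 8 + 204 = 212°

212°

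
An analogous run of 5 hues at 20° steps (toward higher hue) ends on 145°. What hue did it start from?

4 steps of 20° (toward higher hue) give a net shift of +80°.
Start = end − shift: 145 − 80 = 65°

65°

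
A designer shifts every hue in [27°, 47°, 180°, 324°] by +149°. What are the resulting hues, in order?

176°, 196°, 329°, 113°

27 + 149 = 176°
47 + 149 = 196°
180 + 149 = 329°
324 + 149 = 473 → 473 − 360 = 113°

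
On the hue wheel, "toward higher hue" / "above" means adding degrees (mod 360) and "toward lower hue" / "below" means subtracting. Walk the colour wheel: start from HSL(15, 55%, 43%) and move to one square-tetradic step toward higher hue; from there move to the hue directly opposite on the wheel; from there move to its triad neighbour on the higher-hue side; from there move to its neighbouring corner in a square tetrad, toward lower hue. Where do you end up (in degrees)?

square ↑ +90°: 15 + 90 = 105°
complement +180°: 105 + 180 = 285°
triadic ↑ +120°: 285 + 120 = 405 → 405 − 360 = 45°
square ↓ −90°: 45 − 90 = -45 → -45 + 360 = 315°

315°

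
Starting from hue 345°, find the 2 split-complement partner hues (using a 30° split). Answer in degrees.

135° and 195°

Split-complementary hues sit 30° either side of the complement.
Complement of 345°: 345 + 180 = 525 → 525 − 360 = 165°
165 − 30 = 135°
165 + 30 = 195°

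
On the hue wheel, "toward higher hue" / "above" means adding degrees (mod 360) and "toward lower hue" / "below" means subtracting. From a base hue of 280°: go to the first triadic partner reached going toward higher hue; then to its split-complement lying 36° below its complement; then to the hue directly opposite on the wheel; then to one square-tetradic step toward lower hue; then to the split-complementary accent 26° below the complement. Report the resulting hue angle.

68°

280 + 120 = 400 → 400 − 360 = 40°   (triadic ↑)
40 + 144 = 184°   (split-comp 36° ↓)
184 + 180 = 364 → 364 − 360 = 4°   (complement)
4 − 90 = -86 → -86 + 360 = 274°   (square ↓)
274 + 154 = 428 → 428 − 360 = 68°   (split-comp 26° ↓)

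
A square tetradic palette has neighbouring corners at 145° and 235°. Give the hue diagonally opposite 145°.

A square tetradic scheme places four hues 90° apart; opposite corners are 180° apart.
145 + 180 = 325°

325°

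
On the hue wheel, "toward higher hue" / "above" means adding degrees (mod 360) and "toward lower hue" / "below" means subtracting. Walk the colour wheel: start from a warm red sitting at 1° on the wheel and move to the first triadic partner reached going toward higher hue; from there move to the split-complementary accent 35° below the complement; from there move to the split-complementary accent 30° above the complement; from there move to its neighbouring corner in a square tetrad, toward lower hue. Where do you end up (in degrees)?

26°

triadic ↑ +120°: 1 + 120 = 121°
split-comp 35° ↓ +145°: 121 + 145 = 266°
split-comp 30° ↑ +210°: 266 + 210 = 476 → 476 − 360 = 116°
square ↓ −90°: 116 − 90 = 26°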